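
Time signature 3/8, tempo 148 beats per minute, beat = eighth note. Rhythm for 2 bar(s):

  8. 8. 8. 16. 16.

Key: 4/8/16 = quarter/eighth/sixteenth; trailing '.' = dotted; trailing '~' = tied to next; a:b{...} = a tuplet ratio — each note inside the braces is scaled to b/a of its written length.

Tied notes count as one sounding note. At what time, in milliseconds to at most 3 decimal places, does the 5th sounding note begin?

note 5 onset = 21/4b = 2128.378ms

1. 0.0ms @ 0 + 608.108ms (3/2)
2. 608.108ms @ 3/2 + 608.108ms (3/2)
3. 1216.216ms @ 3 + 608.108ms (3/2)
4. 1824.324ms @ 9/2 + 304.054ms (3/4)
5. 2128.378ms @ 21/4 + 304.054ms (3/4)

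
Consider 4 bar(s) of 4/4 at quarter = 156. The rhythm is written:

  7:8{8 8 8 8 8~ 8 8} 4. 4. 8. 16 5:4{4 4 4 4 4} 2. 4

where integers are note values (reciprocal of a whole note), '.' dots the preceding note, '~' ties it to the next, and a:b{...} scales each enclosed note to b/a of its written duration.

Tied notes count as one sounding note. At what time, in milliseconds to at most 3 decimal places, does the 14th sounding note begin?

1. 0.0ms @ 0 + 219.78ms (4/7)
2. 219.78ms @ 4/7 + 219.78ms (4/7)
3. 439.56ms @ 8/7 + 219.78ms (4/7)
4. 659.341ms @ 12/7 + 219.78ms (4/7)
5. 879.121ms @ 16/7 + 439.56ms (8/7)
6. 1318.681ms @ 24/7 + 219.78ms (4/7)
7. 1538.462ms @ 4 + 576.923ms (3/2)
8. 2115.385ms @ 11/2 + 576.923ms (3/2)
9. 2692.308ms @ 7 + 288.462ms (3/4)
10. 2980.769ms @ 31/4 + 96.154ms (1/4)
11. 3076.923ms @ 8 + 307.692ms (4/5)
12. 3384.615ms @ 44/5 + 307.692ms (4/5)
13. 3692.308ms @ 48/5 + 307.692ms (4/5)
14. 4000.0ms @ 52/5 + 307.692ms (4/5)
15. 4307.692ms @ 56/5 + 307.692ms (4/5)
16. 4615.385ms @ 12 + 1153.846ms (3)
17. 5769.231ms @ 15 + 384.615ms (1)

note 14 onset = 52/5b = 4000.0ms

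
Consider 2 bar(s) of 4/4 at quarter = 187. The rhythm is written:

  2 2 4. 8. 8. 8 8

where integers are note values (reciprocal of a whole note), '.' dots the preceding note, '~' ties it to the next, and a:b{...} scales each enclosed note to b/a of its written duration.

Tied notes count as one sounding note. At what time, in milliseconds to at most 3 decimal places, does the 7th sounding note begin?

1. 0.0ms @ 0 + 641.711ms (2)
2. 641.711ms @ 2 + 641.711ms (2)
3. 1283.422ms @ 4 + 481.283ms (3/2)
4. 1764.706ms @ 11/2 + 240.642ms (3/4)
5. 2005.348ms @ 25/4 + 240.642ms (3/4)
6. 2245.989ms @ 7 + 160.428ms (1/2)
7. 2406.417ms @ 15/2 + 160.428ms (1/2)

note 7 onset = 15/2b = 2406.417ms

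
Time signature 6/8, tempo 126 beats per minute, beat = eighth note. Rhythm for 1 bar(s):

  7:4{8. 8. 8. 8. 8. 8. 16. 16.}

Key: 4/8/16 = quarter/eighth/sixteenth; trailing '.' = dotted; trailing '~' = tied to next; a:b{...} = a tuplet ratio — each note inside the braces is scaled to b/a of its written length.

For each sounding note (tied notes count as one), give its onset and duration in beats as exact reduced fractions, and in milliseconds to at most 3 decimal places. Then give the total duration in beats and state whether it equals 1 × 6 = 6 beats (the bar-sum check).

1) 0.0ms=0b +408.163ms=6/7b
2) 408.163ms=6/7b +408.163ms=6/7b
3) 816.327ms=12/7b +408.163ms=6/7b
4) 1224.49ms=18/7b +408.163ms=6/7b
5) 1632.653ms=24/7b +408.163ms=6/7b
6) 2040.816ms=30/7b +408.163ms=6/7b
7) 2448.98ms=36/7b +204.082ms=3/7b
8) 2653.061ms=39/7b +204.082ms=3/7b
Σ=6b of 6 (126bpm 6/8) — PASS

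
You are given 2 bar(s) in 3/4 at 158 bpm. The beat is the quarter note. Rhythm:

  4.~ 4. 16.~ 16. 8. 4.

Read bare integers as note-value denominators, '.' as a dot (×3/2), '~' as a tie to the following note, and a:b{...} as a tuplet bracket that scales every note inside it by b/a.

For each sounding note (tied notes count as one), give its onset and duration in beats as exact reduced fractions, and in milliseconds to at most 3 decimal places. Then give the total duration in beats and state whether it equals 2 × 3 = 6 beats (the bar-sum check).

1) 0.0ms=0b +1139.241ms=3b
2) 1139.241ms=3b +284.81ms=3/4b
3) 1424.051ms=15/4b +284.81ms=3/4b
4) 1708.861ms=9/2b +569.62ms=3/2b
Σ=6b of 6 (158bpm 3/4) — PASS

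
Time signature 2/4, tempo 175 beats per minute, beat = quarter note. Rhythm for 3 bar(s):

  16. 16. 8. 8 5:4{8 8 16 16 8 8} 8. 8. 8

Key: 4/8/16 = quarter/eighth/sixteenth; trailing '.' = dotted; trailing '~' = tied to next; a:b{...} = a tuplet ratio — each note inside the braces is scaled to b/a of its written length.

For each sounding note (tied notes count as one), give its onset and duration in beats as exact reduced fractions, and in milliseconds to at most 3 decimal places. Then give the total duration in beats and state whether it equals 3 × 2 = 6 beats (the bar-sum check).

1) 0.0ms=0b +128.571ms=3/8b
2) 128.571ms=3/8b +128.571ms=3/8b
3) 257.143ms=3/4b +257.143ms=3/4b
4) 514.286ms=3/2b +171.429ms=1/2b
5) 685.714ms=2b +137.143ms=2/5b
6) 822.857ms=12/5b +137.143ms=2/5b
7) 960.0ms=14/5b +68.571ms=1/5b
8) 1028.571ms=3b +68.571ms=1/5b
9) 1097.143ms=16/5b +137.143ms=2/5b
10) 1234.286ms=18/5b +137.143ms=2/5b
11) 1371.429ms=4b +257.143ms=3/4b
12) 1628.571ms=19/4b +257.143ms=3/4b
13) 1885.714ms=11/2b +171.429ms=1/2b
Σ=6b of 6 (175bpm 2/4) — PASS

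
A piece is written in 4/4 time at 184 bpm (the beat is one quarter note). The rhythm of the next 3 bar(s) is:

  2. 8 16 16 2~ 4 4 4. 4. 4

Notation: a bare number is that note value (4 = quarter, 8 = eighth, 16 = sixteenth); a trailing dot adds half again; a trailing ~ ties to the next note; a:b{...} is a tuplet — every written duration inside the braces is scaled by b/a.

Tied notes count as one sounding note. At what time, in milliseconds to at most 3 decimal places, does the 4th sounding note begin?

note 4 onset = 15/4b = 1222.826ms

1. 0.0ms @ 0 + 978.261ms (3)
2. 978.261ms @ 3 + 163.043ms (1/2)
3. 1141.304ms @ 7/2 + 81.522ms (1/4)
4. 1222.826ms @ 15/4 + 81.522ms (1/4)
5. 1304.348ms @ 4 + 978.261ms (3)
6. 2282.609ms @ 7 + 326.087ms (1)
7. 2608.696ms @ 8 + 489.13ms (3/2)
8. 3097.826ms @ 19/2 + 489.13ms (3/2)
9. 3586.957ms @ 11 + 326.087ms (1)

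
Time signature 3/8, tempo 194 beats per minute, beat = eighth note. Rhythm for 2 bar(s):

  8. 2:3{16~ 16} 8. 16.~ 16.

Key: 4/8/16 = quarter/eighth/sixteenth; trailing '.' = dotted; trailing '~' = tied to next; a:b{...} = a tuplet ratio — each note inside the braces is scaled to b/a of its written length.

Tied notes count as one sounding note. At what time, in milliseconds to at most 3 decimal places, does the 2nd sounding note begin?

1. 0.0ms @ 0 + 463.918ms (3/2)
2. 463.918ms @ 3/2 + 463.918ms (3/2)
3. 927.835ms @ 3 + 463.918ms (3/2)
4. 1391.753ms @ 9/2 + 463.918ms (3/2)

note 2 onset = 3/2b = 463.918ms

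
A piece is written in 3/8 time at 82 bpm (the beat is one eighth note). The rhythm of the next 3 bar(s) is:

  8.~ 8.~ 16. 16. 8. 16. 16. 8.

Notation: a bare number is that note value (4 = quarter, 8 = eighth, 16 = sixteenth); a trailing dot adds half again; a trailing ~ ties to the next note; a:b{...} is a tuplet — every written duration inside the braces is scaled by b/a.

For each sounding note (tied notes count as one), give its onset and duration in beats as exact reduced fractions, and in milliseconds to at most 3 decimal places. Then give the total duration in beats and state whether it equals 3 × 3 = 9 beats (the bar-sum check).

1) 0.0ms=0b +2743.902ms=15/4b
2) 2743.902ms=15/4b +548.78ms=3/4b
3) 3292.683ms=9/2b +1097.561ms=3/2b
4) 4390.244ms=6b +548.78ms=3/4b
5) 4939.024ms=27/4b +548.78ms=3/4b
6) 5487.805ms=15/2b +1097.561ms=3/2b
Σ=9b of 9 (82bpm 3/8) — PASS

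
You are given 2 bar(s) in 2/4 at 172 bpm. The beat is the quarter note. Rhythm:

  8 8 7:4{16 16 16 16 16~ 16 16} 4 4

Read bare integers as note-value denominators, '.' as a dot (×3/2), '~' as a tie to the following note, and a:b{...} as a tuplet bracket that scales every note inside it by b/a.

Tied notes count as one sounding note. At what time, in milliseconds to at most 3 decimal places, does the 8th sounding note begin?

1. 0.0ms @ 0 + 174.419ms (1/2)
2. 174.419ms @ 1/2 + 174.419ms (1/2)
3. 348.837ms @ 1 + 49.834ms (1/7)
4. 398.671ms @ 8/7 + 49.834ms (1/7)
5. 448.505ms @ 9/7 + 49.834ms (1/7)
6. 498.339ms @ 10/7 + 49.834ms (1/7)
7. 548.173ms @ 11/7 + 99.668ms (2/7)
8. 647.841ms @ 13/7 + 49.834ms (1/7)
9. 697.674ms @ 2 + 348.837ms (1)
10. 1046.512ms @ 3 + 348.837ms (1)

note 8 onset = 13/7b = 647.841ms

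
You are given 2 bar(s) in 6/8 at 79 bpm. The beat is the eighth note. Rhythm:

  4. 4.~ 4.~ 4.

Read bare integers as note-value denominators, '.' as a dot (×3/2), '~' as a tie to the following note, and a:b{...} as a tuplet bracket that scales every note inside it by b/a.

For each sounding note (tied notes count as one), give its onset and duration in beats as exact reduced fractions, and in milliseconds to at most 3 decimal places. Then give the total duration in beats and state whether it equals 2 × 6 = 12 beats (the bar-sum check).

1) 0.0ms=0b +2278.481ms=3b
2) 2278.481ms=3b +6835.443ms=9b
Σ=12b of 12 (79bpm 6/8) — PASS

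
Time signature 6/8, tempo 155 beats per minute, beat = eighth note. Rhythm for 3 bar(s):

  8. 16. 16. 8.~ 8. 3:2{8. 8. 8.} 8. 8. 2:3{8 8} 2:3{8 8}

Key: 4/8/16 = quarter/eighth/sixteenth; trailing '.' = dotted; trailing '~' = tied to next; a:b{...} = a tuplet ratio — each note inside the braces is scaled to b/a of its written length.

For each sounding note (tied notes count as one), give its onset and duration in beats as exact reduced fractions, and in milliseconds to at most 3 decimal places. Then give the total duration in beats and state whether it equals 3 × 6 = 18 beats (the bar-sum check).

1) 0.0ms=0b +580.645ms=3/2b
2) 580.645ms=3/2b +290.323ms=3/4b
3) 870.968ms=9/4b +290.323ms=3/4b
4) 1161.29ms=3b +1161.29ms=3b
5) 2322.581ms=6b +387.097ms=1b
6) 2709.677ms=7b +387.097ms=1b
7) 3096.774ms=8b +387.097ms=1b
8) 3483.871ms=9b +580.645ms=3/2b
9) 4064.516ms=21/2b +580.645ms=3/2b
10) 4645.161ms=12b +580.645ms=3/2b
11) 5225.806ms=27/2b +580.645ms=3/2b
12) 5806.452ms=15b +580.645ms=3/2b
13) 6387.097ms=33/2b +580.645ms=3/2b
Σ=18b of 18 (155bpm 6/8) — PASS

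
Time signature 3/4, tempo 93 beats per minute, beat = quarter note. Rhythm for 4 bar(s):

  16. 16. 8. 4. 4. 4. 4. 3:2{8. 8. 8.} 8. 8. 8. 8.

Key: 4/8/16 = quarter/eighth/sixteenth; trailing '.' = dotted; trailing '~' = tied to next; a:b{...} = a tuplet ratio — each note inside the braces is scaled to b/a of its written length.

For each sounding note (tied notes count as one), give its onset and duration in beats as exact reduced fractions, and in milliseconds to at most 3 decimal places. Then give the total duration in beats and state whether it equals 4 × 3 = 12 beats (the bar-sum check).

1) 0.0ms=0b +241.935ms=3/8b
2) 241.935ms=3/8b +241.935ms=3/8b
3) 483.871ms=3/4b +483.871ms=3/4b
4) 967.742ms=3/2b +967.742ms=3/2b
5) 1935.484ms=3b +967.742ms=3/2b
6) 2903.226ms=9/2b +967.742ms=3/2b
7) 3870.968ms=6b +967.742ms=3/2b
8) 4838.71ms=15/2b +322.581ms=1/2b
9) 5161.29ms=8b +322.581ms=1/2b
10) 5483.871ms=17/2b +322.581ms=1/2b
11) 5806.452ms=9b +483.871ms=3/4b
12) 6290.323ms=39/4b +483.871ms=3/4b
13) 6774.194ms=21/2b +483.871ms=3/4b
14) 7258.065ms=45/4b +483.871ms=3/4b
Σ=12b of 12 (93bpm 3/4) — PASS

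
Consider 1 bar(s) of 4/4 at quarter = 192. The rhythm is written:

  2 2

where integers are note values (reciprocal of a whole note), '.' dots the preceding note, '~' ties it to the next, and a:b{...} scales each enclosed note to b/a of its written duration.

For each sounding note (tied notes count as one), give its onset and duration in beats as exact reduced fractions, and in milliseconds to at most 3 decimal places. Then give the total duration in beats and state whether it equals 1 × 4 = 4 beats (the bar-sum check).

1) 0.0ms=0b +625.0ms=2b
2) 625.0ms=2b +625.0ms=2b
Σ=4b of 4 (192bpm 4/4) — PASS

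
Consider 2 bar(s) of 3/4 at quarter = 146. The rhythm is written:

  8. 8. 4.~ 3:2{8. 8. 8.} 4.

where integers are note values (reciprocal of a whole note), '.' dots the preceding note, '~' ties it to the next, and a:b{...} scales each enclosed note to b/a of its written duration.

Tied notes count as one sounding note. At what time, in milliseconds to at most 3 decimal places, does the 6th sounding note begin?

note 6 onset = 9/2b = 1849.315ms

1. 0.0ms @ 0 + 308.219ms (3/4)
2. 308.219ms @ 3/4 + 308.219ms (3/4)
3. 616.438ms @ 3/2 + 821.918ms (2)
4. 1438.356ms @ 7/2 + 205.479ms (1/2)
5. 1643.836ms @ 4 + 205.479ms (1/2)
6. 1849.315ms @ 9/2 + 616.438ms (3/2)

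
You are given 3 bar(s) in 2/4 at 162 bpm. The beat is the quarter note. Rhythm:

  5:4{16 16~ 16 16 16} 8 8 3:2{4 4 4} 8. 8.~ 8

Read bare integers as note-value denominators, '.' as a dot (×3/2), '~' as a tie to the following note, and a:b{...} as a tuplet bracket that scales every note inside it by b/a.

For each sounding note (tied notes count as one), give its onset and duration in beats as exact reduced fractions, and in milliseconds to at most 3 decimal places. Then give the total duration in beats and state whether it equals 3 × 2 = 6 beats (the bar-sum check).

1) 0.0ms=0b +74.074ms=1/5b
2) 74.074ms=1/5b +148.148ms=2/5b
3) 222.222ms=3/5b +74.074ms=1/5b
4) 296.296ms=4/5b +74.074ms=1/5b
5) 370.37ms=1b +185.185ms=1/2b
6) 555.556ms=3/2b +185.185ms=1/2b
7) 740.741ms=2b +246.914ms=2/3b
8) 987.654ms=8/3b +246.914ms=2/3b
9) 1234.568ms=10/3b +246.914ms=2/3b
10) 1481.481ms=4b +277.778ms=3/4b
11) 1759.259ms=19/4b +462.963ms=5/4b
Σ=6b of 6 (162bpm 2/4) — PASS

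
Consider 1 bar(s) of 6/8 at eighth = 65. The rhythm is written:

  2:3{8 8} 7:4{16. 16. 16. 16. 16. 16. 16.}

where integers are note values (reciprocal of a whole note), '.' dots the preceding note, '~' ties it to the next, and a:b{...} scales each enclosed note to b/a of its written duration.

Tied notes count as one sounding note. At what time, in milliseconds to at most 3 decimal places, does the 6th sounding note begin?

1. 0.0ms @ 0 + 1384.615ms (3/2)
2. 1384.615ms @ 3/2 + 1384.615ms (3/2)
3. 2769.231ms @ 3 + 395.604ms (3/7)
4. 3164.835ms @ 24/7 + 395.604ms (3/7)
5. 3560.44ms @ 27/7 + 395.604ms (3/7)
6. 3956.044ms @ 30/7 + 395.604ms (3/7)
7. 4351.648ms @ 33/7 + 395.604ms (3/7)
8. 4747.253ms @ 36/7 + 395.604ms (3/7)
9. 5142.857ms @ 39/7 + 395.604ms (3/7)

note 6 onset = 30/7b = 3956.044ms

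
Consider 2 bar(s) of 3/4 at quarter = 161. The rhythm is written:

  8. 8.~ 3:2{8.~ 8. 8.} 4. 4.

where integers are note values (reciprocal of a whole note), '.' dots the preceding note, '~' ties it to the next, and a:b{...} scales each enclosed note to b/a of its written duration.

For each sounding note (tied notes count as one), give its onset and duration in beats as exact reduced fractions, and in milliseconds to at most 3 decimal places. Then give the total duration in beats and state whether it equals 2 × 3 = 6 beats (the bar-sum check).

1) 0.0ms=0b +279.503ms=3/4b
2) 279.503ms=3/4b +652.174ms=7/4b
3) 931.677ms=5/2b +186.335ms=1/2b
4) 1118.012ms=3b +559.006ms=3/2b
5) 1677.019ms=9/2b +559.006ms=3/2b
Σ=6b of 6 (161bpm 3/4) — PASS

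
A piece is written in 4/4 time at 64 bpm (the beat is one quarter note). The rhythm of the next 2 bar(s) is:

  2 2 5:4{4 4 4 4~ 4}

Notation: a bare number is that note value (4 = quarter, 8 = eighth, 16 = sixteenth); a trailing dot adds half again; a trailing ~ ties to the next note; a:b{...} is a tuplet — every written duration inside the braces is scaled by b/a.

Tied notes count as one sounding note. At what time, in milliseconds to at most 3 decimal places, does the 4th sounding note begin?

1. 0.0ms @ 0 + 1875.0ms (2)
2. 1875.0ms @ 2 + 1875.0ms (2)
3. 3750.0ms @ 4 + 750.0ms (4/5)
4. 4500.0ms @ 24/5 + 750.0ms (4/5)
5. 5250.0ms @ 28/5 + 750.0ms (4/5)
6. 6000.0ms @ 32/5 + 1500.0ms (8/5)

note 4 onset = 24/5b = 4500.0ms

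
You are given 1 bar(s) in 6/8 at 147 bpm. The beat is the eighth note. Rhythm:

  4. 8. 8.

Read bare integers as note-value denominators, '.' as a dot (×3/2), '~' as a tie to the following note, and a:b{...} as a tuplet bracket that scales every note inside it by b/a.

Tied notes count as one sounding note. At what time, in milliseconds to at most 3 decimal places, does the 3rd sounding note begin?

note 3 onset = 9/2b = 1836.735ms

1. 0.0ms @ 0 + 1224.49ms (3)
2. 1224.49ms @ 3 + 612.245ms (3/2)
3. 1836.735ms @ 9/2 + 612.245ms (3/2)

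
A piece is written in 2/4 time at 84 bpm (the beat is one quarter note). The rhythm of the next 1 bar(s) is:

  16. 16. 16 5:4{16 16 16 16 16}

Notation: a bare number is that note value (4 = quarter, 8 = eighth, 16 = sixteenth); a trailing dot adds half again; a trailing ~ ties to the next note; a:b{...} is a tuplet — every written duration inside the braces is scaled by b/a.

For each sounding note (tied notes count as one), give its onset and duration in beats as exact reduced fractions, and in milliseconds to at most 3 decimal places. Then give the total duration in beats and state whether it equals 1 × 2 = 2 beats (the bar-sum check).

1) 0.0ms=0b +267.857ms=3/8b
2) 267.857ms=3/8b +267.857ms=3/8b
3) 535.714ms=3/4b +178.571ms=1/4b
4) 714.286ms=1b +142.857ms=1/5b
5) 857.143ms=6/5b +142.857ms=1/5b
6) 1000.0ms=7/5b +142.857ms=1/5b
7) 1142.857ms=8/5b +142.857ms=1/5b
8) 1285.714ms=9/5b +142.857ms=1/5b
Σ=2b of 2 (84bpm 2/4) — PASS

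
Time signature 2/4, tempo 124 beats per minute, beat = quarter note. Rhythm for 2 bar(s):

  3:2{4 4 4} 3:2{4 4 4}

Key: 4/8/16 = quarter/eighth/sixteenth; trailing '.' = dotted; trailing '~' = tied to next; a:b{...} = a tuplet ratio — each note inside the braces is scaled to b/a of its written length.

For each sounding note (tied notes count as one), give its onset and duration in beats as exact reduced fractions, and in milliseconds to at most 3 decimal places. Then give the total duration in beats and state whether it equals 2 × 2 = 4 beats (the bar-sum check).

1) 0.0ms=0b +322.581ms=2/3b
2) 322.581ms=2/3b +322.581ms=2/3b
3) 645.161ms=4/3b +322.581ms=2/3b
4) 967.742ms=2b +322.581ms=2/3b
5) 1290.323ms=8/3b +322.581ms=2/3b
6) 1612.903ms=10/3b +322.581ms=2/3b
Σ=4b of 4 (124bpm 2/4) — PASS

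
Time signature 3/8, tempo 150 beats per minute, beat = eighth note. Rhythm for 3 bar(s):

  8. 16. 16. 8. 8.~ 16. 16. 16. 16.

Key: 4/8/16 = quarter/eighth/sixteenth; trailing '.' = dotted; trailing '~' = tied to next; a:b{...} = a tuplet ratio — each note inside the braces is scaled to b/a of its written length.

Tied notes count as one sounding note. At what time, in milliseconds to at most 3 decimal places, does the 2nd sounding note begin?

1. 0.0ms @ 0 + 600.0ms (3/2)
2. 600.0ms @ 3/2 + 300.0ms (3/4)
3. 900.0ms @ 9/4 + 300.0ms (3/4)
4. 1200.0ms @ 3 + 600.0ms (3/2)
5. 1800.0ms @ 9/2 + 900.0ms (9/4)
6. 2700.0ms @ 27/4 + 300.0ms (3/4)
7. 3000.0ms @ 15/2 + 300.0ms (3/4)
8. 3300.0ms @ 33/4 + 300.0ms (3/4)

note 2 onset = 3/2b = 600.0ms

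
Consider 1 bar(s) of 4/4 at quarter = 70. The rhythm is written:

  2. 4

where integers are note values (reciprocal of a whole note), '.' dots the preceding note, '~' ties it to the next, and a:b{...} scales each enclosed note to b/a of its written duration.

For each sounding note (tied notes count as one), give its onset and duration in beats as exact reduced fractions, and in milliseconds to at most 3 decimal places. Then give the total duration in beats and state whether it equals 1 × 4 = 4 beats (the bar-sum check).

1) 0.0ms=0b +2571.429ms=3b
2) 2571.429ms=3b +857.143ms=1b
Σ=4b of 4 (70bpm 4/4) — PASS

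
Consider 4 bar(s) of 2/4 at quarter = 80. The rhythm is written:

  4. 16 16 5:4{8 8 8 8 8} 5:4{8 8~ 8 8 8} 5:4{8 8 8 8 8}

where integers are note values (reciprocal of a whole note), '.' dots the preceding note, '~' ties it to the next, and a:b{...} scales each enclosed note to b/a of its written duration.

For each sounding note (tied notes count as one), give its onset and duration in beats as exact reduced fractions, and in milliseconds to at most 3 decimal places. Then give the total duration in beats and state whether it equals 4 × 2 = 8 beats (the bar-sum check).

1) 0.0ms=0b +1125.0ms=3/2b
2) 1125.0ms=3/2b +187.5ms=1/4b
3) 1312.5ms=7/4b +187.5ms=1/4b
4) 1500.0ms=2b +300.0ms=2/5b
5) 1800.0ms=12/5b +300.0ms=2/5b
6) 2100.0ms=14/5b +300.0ms=2/5b
7) 2400.0ms=16/5b +300.0ms=2/5b
8) 2700.0ms=18/5b +300.0ms=2/5b
9) 3000.0ms=4b +300.0ms=2/5b
10) 3300.0ms=22/5b +600.0ms=4/5b
11) 3900.0ms=26/5b +300.0ms=2/5b
12) 4200.0ms=28/5b +300.0ms=2/5b
13) 4500.0ms=6b +300.0ms=2/5b
14) 4800.0ms=32/5b +300.0ms=2/5b
15) 5100.0ms=34/5b +300.0ms=2/5b
16) 5400.0ms=36/5b +300.0ms=2/5b
17) 5700.0ms=38/5b +300.0ms=2/5b
Σ=8b of 8 (80bpm 2/4) — PASS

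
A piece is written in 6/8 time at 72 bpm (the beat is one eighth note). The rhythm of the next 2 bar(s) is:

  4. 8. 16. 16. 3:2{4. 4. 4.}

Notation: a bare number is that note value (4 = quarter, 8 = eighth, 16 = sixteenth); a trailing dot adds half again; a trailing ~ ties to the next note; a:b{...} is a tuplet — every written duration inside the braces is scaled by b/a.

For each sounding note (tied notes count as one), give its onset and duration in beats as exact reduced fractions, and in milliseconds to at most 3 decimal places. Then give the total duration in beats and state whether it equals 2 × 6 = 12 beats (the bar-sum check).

1) 0.0ms=0b +2500.0ms=3b
2) 2500.0ms=3b +1250.0ms=3/2b
3) 3750.0ms=9/2b +625.0ms=3/4b
4) 4375.0ms=21/4b +625.0ms=3/4b
5) 5000.0ms=6b +1666.667ms=2b
6) 6666.667ms=8b +1666.667ms=2b
7) 8333.333ms=10b +1666.667ms=2b
Σ=12b of 12 (72bpm 6/8) — PASS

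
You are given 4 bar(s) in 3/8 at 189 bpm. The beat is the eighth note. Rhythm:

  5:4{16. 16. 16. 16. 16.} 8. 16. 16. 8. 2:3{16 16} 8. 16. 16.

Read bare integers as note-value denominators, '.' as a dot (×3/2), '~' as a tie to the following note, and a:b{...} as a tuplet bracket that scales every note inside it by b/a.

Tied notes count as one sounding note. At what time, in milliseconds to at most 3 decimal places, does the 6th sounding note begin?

1. 0.0ms @ 0 + 190.476ms (3/5)
2. 190.476ms @ 3/5 + 190.476ms (3/5)
3. 380.952ms @ 6/5 + 190.476ms (3/5)
4. 571.429ms @ 9/5 + 190.476ms (3/5)
5. 761.905ms @ 12/5 + 190.476ms (3/5)
6. 952.381ms @ 3 + 476.19ms (3/2)
7. 1428.571ms @ 9/2 + 238.095ms (3/4)
8. 1666.667ms @ 21/4 + 238.095ms (3/4)
9. 1904.762ms @ 6 + 476.19ms (3/2)
10. 2380.952ms @ 15/2 + 238.095ms (3/4)
11. 2619.048ms @ 33/4 + 238.095ms (3/4)
12. 2857.143ms @ 9 + 476.19ms (3/2)
13. 3333.333ms @ 21/2 + 238.095ms (3/4)
14. 3571.429ms @ 45/4 + 238.095ms (3/4)

note 6 onset = 3b = 952.381ms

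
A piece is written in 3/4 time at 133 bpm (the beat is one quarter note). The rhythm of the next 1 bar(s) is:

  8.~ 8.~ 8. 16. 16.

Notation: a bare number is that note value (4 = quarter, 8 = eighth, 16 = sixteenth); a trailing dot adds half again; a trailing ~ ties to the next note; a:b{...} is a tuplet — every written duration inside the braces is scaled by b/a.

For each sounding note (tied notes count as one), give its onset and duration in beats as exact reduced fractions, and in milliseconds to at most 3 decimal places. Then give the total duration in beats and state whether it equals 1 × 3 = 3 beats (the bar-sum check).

1) 0.0ms=0b +1015.038ms=9/4b
2) 1015.038ms=9/4b +169.173ms=3/8b
3) 1184.211ms=21/8b +169.173ms=3/8b
Σ=3b of 3 (133bpm 3/4) — PASS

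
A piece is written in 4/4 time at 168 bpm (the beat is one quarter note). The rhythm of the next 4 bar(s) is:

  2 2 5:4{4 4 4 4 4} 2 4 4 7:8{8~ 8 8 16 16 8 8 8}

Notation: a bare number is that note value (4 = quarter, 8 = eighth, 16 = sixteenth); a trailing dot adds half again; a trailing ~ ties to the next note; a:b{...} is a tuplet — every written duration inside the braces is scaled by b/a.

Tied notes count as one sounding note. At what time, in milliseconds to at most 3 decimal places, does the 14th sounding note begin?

1. 0.0ms @ 0 + 714.286ms (2)
2. 714.286ms @ 2 + 714.286ms (2)
3. 1428.571ms @ 4 + 285.714ms (4/5)
4. 1714.286ms @ 24/5 + 285.714ms (4/5)
5. 2000.0ms @ 28/5 + 285.714ms (4/5)
6. 2285.714ms @ 32/5 + 285.714ms (4/5)
7. 2571.429ms @ 36/5 + 285.714ms (4/5)
8. 2857.143ms @ 8 + 714.286ms (2)
9. 3571.429ms @ 10 + 357.143ms (1)
10. 3928.571ms @ 11 + 357.143ms (1)
11. 4285.714ms @ 12 + 408.163ms (8/7)
12. 4693.878ms @ 92/7 + 204.082ms (4/7)
13. 4897.959ms @ 96/7 + 102.041ms (2/7)
14. 5000.0ms @ 14 + 102.041ms (2/7)
15. 5102.041ms @ 100/7 + 204.082ms (4/7)
16. 5306.122ms @ 104/7 + 204.082ms (4/7)
17. 5510.204ms @ 108/7 + 204.082ms (4/7)

note 14 onset = 14b = 5000.0ms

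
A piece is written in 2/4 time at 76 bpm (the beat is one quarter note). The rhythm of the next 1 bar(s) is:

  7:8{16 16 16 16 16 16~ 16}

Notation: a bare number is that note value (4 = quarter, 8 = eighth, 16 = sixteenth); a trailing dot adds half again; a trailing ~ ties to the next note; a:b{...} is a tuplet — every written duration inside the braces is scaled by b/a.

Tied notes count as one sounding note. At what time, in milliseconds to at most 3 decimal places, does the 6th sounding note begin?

1. 0.0ms @ 0 + 225.564ms (2/7)
2. 225.564ms @ 2/7 + 225.564ms (2/7)
3. 451.128ms @ 4/7 + 225.564ms (2/7)
4. 676.692ms @ 6/7 + 225.564ms (2/7)
5. 902.256ms @ 8/7 + 225.564ms (2/7)
6. 1127.82ms @ 10/7 + 451.128ms (4/7)

note 6 onset = 10/7b = 1127.82ms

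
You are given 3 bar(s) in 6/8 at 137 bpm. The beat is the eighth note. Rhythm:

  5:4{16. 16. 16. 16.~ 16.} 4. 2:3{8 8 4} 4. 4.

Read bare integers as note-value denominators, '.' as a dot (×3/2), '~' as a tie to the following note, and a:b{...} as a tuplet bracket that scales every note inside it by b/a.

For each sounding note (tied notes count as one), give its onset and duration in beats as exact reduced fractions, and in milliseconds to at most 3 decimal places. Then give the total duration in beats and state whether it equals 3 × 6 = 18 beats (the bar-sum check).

1) 0.0ms=0b +262.774ms=3/5b
2) 262.774ms=3/5b +262.774ms=3/5b
3) 525.547ms=6/5b +262.774ms=3/5b
4) 788.321ms=9/5b +525.547ms=6/5b
5) 1313.869ms=3b +1313.869ms=3b
6) 2627.737ms=6b +656.934ms=3/2b
7) 3284.672ms=15/2b +656.934ms=3/2b
8) 3941.606ms=9b +1313.869ms=3b
9) 5255.474ms=12b +1313.869ms=3b
10) 6569.343ms=15b +1313.869ms=3b
Σ=18b of 18 (137bpm 6/8) — PASS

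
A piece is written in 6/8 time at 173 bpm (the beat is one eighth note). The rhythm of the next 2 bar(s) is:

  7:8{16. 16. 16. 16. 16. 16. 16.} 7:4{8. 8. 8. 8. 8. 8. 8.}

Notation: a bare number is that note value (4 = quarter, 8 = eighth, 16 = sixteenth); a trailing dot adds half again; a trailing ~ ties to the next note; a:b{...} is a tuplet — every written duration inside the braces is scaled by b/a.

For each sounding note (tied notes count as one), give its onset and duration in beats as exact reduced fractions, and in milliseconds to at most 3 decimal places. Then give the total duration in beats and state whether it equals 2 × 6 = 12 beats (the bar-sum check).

1) 0.0ms=0b +297.275ms=6/7b
2) 297.275ms=6/7b +297.275ms=6/7b
3) 594.55ms=12/7b +297.275ms=6/7b
4) 891.825ms=18/7b +297.275ms=6/7b
5) 1189.1ms=24/7b +297.275ms=6/7b
6) 1486.375ms=30/7b +297.275ms=6/7b
7) 1783.65ms=36/7b +297.275ms=6/7b
8) 2080.925ms=6b +297.275ms=6/7b
9) 2378.2ms=48/7b +297.275ms=6/7b
10) 2675.475ms=54/7b +297.275ms=6/7b
11) 2972.75ms=60/7b +297.275ms=6/7b
12) 3270.025ms=66/7b +297.275ms=6/7b
13) 3567.3ms=72/7b +297.275ms=6/7b
14) 3864.575ms=78/7b +297.275ms=6/7b
Σ=12b of 12 (173bpm 6/8) — PASS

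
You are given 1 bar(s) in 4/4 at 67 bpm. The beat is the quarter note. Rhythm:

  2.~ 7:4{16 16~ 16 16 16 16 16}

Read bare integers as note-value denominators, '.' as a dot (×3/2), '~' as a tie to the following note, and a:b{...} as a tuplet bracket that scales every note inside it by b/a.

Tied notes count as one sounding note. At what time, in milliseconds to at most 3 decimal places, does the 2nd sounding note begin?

note 2 onset = 22/7b = 2814.499ms

1. 0.0ms @ 0 + 2814.499ms (22/7)
2. 2814.499ms @ 22/7 + 255.864ms (2/7)
3. 3070.362ms @ 24/7 + 127.932ms (1/7)
4. 3198.294ms @ 25/7 + 127.932ms (1/7)
5. 3326.226ms @ 26/7 + 127.932ms (1/7)
6. 3454.158ms @ 27/7 + 127.932ms (1/7)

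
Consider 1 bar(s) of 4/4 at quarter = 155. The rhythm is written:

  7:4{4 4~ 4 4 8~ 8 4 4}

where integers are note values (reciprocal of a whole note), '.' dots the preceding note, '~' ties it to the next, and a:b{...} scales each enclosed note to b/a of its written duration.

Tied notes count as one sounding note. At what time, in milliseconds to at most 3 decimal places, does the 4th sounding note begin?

note 4 onset = 16/7b = 884.793ms

1. 0.0ms @ 0 + 221.198ms (4/7)
2. 221.198ms @ 4/7 + 442.396ms (8/7)
3. 663.594ms @ 12/7 + 221.198ms (4/7)
4. 884.793ms @ 16/7 + 221.198ms (4/7)
5. 1105.991ms @ 20/7 + 221.198ms (4/7)
6. 1327.189ms @ 24/7 + 221.198ms (4/7)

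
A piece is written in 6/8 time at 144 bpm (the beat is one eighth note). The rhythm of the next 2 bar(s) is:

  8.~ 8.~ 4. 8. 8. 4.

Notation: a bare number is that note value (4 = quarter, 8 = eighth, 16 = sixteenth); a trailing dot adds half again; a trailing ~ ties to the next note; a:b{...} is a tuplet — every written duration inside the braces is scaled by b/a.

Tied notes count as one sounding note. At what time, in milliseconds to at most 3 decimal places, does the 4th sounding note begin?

note 4 onset = 9b = 3750.0ms

1. 0.0ms @ 0 + 2500.0ms (6)
2. 2500.0ms @ 6 + 625.0ms (3/2)
3. 3125.0ms @ 15/2 + 625.0ms (3/2)
4. 3750.0ms @ 9 + 1250.0ms (3)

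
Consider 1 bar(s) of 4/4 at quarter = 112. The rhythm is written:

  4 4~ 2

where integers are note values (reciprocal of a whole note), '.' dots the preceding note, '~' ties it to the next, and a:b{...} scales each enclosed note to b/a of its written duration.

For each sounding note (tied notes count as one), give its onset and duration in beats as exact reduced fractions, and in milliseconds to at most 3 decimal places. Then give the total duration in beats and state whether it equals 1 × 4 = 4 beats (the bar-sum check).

1) 0.0ms=0b +535.714ms=1b
2) 535.714ms=1b +1607.143ms=3b
Σ=4b of 4 (112bpm 4/4) — PASS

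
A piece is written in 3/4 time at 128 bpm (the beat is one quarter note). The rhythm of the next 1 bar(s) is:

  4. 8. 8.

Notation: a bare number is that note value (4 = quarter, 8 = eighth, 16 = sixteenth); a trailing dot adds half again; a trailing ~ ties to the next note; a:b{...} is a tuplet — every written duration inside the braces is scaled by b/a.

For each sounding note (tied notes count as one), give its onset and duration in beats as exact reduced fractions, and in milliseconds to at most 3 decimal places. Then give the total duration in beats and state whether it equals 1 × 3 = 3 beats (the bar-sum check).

1) 0.0ms=0b +703.125ms=3/2b
2) 703.125ms=3/2b +351.562ms=3/4b
3) 1054.688ms=9/4b +351.562ms=3/4b
Σ=3b of 3 (128bpm 3/4) — PASS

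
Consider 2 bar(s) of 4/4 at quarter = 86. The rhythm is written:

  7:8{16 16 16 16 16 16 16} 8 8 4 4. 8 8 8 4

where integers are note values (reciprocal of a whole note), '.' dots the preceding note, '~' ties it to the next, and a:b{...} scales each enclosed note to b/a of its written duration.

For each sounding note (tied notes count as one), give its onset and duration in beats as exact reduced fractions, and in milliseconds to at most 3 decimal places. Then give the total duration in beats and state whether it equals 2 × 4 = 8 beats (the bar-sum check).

1) 0.0ms=0b +199.336ms=2/7b
2) 199.336ms=2/7b +199.336ms=2/7b
3) 398.671ms=4/7b +199.336ms=2/7b
4) 598.007ms=6/7b +199.336ms=2/7b
5) 797.342ms=8/7b +199.336ms=2/7b
6) 996.678ms=10/7b +199.336ms=2/7b
7) 1196.013ms=12/7b +199.336ms=2/7b
8) 1395.349ms=2b +348.837ms=1/2b
9) 1744.186ms=5/2b +348.837ms=1/2b
10) 2093.023ms=3b +697.674ms=1b
11) 2790.698ms=4b +1046.512ms=3/2b
12) 3837.209ms=11/2b +348.837ms=1/2b
13) 4186.047ms=6b +348.837ms=1/2b
14) 4534.884ms=13/2b +348.837ms=1/2b
15) 4883.721ms=7b +697.674ms=1b
Σ=8b of 8 (86bpm 4/4) — PASS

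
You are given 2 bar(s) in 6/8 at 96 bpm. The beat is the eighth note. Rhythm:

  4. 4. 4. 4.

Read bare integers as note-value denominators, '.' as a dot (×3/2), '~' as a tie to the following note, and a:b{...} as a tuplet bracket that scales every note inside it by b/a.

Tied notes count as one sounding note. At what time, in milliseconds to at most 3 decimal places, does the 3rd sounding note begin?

note 3 onset = 6b = 3750.0ms

1. 0.0ms @ 0 + 1875.0ms (3)
2. 1875.0ms @ 3 + 1875.0ms (3)
3. 3750.0ms @ 6 + 1875.0ms (3)
4. 5625.0ms @ 9 + 1875.0ms (3)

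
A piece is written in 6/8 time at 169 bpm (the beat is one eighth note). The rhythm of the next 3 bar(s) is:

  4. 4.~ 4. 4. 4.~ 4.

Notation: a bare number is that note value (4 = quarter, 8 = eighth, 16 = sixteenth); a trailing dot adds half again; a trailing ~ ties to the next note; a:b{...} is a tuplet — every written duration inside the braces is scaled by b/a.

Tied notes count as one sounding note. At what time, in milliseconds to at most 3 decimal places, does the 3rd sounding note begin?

note 3 onset = 9b = 3195.266ms

1. 0.0ms @ 0 + 1065.089ms (3)
2. 1065.089ms @ 3 + 2130.178ms (6)
3. 3195.266ms @ 9 + 1065.089ms (3)
4. 4260.355ms @ 12 + 2130.178ms (6)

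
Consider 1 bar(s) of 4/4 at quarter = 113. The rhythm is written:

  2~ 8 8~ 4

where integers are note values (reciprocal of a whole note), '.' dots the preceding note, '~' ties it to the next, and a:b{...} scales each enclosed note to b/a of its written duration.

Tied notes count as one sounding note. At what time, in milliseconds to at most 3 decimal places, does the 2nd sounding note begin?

1. 0.0ms @ 0 + 1327.434ms (5/2)
2. 1327.434ms @ 5/2 + 796.46ms (3/2)

note 2 onset = 5/2b = 1327.434ms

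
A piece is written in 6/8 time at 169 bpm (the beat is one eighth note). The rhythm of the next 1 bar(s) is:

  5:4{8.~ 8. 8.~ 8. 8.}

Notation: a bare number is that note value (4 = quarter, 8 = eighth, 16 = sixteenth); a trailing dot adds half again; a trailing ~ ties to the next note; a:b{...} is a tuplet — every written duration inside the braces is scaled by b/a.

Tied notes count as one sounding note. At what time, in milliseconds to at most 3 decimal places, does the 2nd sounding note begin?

1. 0.0ms @ 0 + 852.071ms (12/5)
2. 852.071ms @ 12/5 + 852.071ms (12/5)
3. 1704.142ms @ 24/5 + 426.036ms (6/5)

note 2 onset = 12/5b = 852.071ms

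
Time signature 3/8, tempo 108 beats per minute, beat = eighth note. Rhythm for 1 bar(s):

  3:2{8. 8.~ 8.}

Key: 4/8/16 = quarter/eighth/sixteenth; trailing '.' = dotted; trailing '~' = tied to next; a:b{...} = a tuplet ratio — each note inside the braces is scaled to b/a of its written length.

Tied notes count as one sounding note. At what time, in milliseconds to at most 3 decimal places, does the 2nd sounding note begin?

1. 0.0ms @ 0 + 555.556ms (1)
2. 555.556ms @ 1 + 1111.111ms (2)

note 2 onset = 1b = 555.556ms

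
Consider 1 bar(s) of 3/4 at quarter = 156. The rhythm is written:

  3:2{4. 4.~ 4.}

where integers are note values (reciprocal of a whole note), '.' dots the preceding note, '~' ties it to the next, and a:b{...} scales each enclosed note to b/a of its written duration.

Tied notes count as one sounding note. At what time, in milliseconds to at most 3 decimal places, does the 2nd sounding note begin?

note 2 onset = 1b = 384.615ms

1. 0.0ms @ 0 + 384.615ms (1)
2. 384.615ms @ 1 + 769.231ms (2)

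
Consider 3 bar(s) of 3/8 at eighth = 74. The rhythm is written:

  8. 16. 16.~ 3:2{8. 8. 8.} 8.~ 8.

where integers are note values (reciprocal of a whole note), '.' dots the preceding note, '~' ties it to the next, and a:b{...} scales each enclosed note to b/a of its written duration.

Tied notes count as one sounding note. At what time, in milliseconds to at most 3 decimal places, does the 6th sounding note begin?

note 6 onset = 6b = 4864.865ms

1. 0.0ms @ 0 + 1216.216ms (3/2)
2. 1216.216ms @ 3/2 + 608.108ms (3/4)
3. 1824.324ms @ 9/4 + 1418.919ms (7/4)
4. 3243.243ms @ 4 + 810.811ms (1)
5. 4054.054ms @ 5 + 810.811ms (1)
6. 4864.865ms @ 6 + 2432.432ms (3)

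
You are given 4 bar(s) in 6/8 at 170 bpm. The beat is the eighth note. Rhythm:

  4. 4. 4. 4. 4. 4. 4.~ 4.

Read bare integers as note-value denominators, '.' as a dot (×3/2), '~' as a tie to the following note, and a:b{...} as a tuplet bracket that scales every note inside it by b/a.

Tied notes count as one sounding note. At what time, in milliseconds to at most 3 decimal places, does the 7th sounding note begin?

note 7 onset = 18b = 6352.941ms

1. 0.0ms @ 0 + 1058.824ms (3)
2. 1058.824ms @ 3 + 1058.824ms (3)
3. 2117.647ms @ 6 + 1058.824ms (3)
4. 3176.471ms @ 9 + 1058.824ms (3)
5. 4235.294ms @ 12 + 1058.824ms (3)
6. 5294.118ms @ 15 + 1058.824ms (3)
7. 6352.941ms @ 18 + 2117.647ms (6)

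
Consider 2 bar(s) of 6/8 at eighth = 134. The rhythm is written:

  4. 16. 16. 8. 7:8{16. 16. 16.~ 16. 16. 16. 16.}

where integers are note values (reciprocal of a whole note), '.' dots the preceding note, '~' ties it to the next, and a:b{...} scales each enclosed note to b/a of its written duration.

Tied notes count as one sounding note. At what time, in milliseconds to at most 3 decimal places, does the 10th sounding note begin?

1. 0.0ms @ 0 + 1343.284ms (3)
2. 1343.284ms @ 3 + 335.821ms (3/4)
3. 1679.104ms @ 15/4 + 335.821ms (3/4)
4. 2014.925ms @ 9/2 + 671.642ms (3/2)
5. 2686.567ms @ 6 + 383.795ms (6/7)
6. 3070.362ms @ 48/7 + 383.795ms (6/7)
7. 3454.158ms @ 54/7 + 767.591ms (12/7)
8. 4221.748ms @ 66/7 + 383.795ms (6/7)
9. 4605.544ms @ 72/7 + 383.795ms (6/7)
10. 4989.339ms @ 78/7 + 383.795ms (6/7)

note 10 onset = 78/7b = 4989.339ms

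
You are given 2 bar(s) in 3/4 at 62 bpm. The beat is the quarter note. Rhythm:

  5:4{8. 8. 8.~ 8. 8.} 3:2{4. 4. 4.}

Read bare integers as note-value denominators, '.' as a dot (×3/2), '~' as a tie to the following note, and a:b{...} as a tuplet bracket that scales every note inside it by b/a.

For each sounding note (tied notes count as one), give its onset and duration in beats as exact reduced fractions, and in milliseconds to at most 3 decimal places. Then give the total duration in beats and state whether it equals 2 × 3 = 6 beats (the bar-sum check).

1) 0.0ms=0b +580.645ms=3/5b
2) 580.645ms=3/5b +580.645ms=3/5b
3) 1161.29ms=6/5b +1161.29ms=6/5b
4) 2322.581ms=12/5b +580.645ms=3/5b
5) 2903.226ms=3b +967.742ms=1b
6) 3870.968ms=4b +967.742ms=1b
7) 4838.71ms=5b +967.742ms=1b
Σ=6b of 6 (62bpm 3/4) — PASS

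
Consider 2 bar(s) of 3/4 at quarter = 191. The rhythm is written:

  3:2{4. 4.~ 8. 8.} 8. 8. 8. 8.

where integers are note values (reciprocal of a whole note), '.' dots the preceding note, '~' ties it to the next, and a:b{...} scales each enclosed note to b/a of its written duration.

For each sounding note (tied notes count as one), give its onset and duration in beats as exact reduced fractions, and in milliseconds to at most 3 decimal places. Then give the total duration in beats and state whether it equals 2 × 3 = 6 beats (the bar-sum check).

1) 0.0ms=0b +314.136ms=1b
2) 314.136ms=1b +471.204ms=3/2b
3) 785.34ms=5/2b +157.068ms=1/2b
4) 942.408ms=3b +235.602ms=3/4b
5) 1178.01ms=15/4b +235.602ms=3/4b
6) 1413.613ms=9/2b +235.602ms=3/4b
7) 1649.215ms=21/4b +235.602ms=3/4b
Σ=6b of 6 (191bpm 3/4) — PASS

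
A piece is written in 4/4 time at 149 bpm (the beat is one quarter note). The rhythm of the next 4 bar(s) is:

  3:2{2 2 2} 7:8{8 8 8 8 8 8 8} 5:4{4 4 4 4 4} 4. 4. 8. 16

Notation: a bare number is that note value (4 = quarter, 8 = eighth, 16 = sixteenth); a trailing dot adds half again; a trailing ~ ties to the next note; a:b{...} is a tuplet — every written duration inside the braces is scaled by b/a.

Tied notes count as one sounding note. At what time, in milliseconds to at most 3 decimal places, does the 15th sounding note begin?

note 15 onset = 56/5b = 4510.067ms

1. 0.0ms @ 0 + 536.913ms (4/3)
2. 536.913ms @ 4/3 + 536.913ms (4/3)
3. 1073.826ms @ 8/3 + 536.913ms (4/3)
4. 1610.738ms @ 4 + 230.105ms (4/7)
5. 1840.844ms @ 32/7 + 230.105ms (4/7)
6. 2070.949ms @ 36/7 + 230.105ms (4/7)
7. 2301.055ms @ 40/7 + 230.105ms (4/7)
8. 2531.16ms @ 44/7 + 230.105ms (4/7)
9. 2761.266ms @ 48/7 + 230.105ms (4/7)
10. 2991.371ms @ 52/7 + 230.105ms (4/7)
11. 3221.477ms @ 8 + 322.148ms (4/5)
12. 3543.624ms @ 44/5 + 322.148ms (4/5)
13. 3865.772ms @ 48/5 + 322.148ms (4/5)
14. 4187.919ms @ 52/5 + 322.148ms (4/5)
15. 4510.067ms @ 56/5 + 322.148ms (4/5)
16. 4832.215ms @ 12 + 604.027ms (3/2)
17. 5436.242ms @ 27/2 + 604.027ms (3/2)
18. 6040.268ms @ 15 + 302.013ms (3/4)
19. 6342.282ms @ 63/4 + 100.671ms (1/4)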